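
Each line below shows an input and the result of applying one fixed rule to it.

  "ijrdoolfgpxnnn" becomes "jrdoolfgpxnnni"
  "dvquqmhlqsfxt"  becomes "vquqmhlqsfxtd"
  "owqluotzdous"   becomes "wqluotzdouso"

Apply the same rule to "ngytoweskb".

Rule — move the first character to the end.
On "ngytoweskb" that produces "gytoweskbn".

gytoweskbn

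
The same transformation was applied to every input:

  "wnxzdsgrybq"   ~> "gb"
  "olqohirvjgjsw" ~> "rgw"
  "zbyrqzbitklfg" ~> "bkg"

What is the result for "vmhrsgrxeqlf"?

What's happening: keep one character in every 3, starting at position 1 (positions 1st, 4th, 7th, ...), then delete the first 2 characters.
Doing the same to "vmhrsgrxeqlf": "rq".

rq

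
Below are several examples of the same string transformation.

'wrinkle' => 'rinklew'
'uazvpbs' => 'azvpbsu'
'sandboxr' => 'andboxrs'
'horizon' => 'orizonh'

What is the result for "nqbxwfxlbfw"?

Each output is the input with this applied: move the first character to the end.
Applying that to "nqbxwfxlbfw" gives "qbxwfxlbfwn".

qbxwfxlbfwn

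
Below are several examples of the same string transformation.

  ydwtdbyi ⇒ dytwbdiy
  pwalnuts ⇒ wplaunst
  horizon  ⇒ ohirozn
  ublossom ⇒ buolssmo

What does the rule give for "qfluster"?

The transformation: swap each adjacent pair of characters (1↔2, 3↔4, ...).
"qfluster" → "fqultsre".

fqultsre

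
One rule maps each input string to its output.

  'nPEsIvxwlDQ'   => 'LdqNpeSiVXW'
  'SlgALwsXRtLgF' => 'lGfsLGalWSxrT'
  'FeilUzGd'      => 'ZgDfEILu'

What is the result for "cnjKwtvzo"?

VZOCNJkWT

The pattern: move the last 3 characters to the front (rotate right by 3), then flip the case of every letter.
Applying both steps to "cnjKwtvzo": "vzocnjKwt", then "VZOCNJkWT".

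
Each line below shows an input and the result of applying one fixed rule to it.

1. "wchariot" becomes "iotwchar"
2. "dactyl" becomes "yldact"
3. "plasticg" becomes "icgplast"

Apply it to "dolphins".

The transformation: move the first character to the end, then swap the front and back halves of the string.
For "dolphins", step one produces "olphinsd"; step two turns that into "insdolph".
(Check on "wchariot": → "chariotw" → "iotwchar" ✓)

insdolph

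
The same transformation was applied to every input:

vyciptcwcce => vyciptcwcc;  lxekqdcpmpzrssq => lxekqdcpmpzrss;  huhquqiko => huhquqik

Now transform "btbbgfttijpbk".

btbbgfttijpb

Each output is the input with this applied: delete the last character.
Doing the same to "btbbgfttijpbk": "btbbgfttijpb".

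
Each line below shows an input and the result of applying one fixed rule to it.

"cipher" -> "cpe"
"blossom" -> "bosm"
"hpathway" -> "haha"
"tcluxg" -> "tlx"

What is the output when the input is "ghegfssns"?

gefss

The transformation: keep every other character starting from the first (positions 1st, 3rd, 5th, ...).
"ghegfssns" → "gefss".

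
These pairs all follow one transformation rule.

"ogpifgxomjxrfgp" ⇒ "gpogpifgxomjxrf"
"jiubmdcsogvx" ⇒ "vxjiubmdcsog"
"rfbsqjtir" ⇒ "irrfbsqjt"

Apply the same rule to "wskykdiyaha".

hawskykdiya

Rule — move the last 2 characters to the front (rotate right by 2).
So "wskykdiyaha" becomes "hawskykdiya".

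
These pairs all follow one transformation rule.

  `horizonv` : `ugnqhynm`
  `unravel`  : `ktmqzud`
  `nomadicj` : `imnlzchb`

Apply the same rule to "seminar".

Rule — move the last character to the front, then shift every letter 1 place backward in the alphabet (wrapping around).
Doing the same to "seminar": "qrdlhmz".
(Check on "nomadicj": → "jnomadic" → "imnlzchb" ✓)

qrdlhmz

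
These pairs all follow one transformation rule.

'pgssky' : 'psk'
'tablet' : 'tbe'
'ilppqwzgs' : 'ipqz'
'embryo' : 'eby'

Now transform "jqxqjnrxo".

jxjr

The pattern: swap each adjacent pair of characters (1↔2, 3↔4, ...), then keep every other character starting from the second (positions 2nd, 4th, 6th, ...).
Applying both steps to "jqxqjnrxo": "qjqxnjxro", then "jxjr".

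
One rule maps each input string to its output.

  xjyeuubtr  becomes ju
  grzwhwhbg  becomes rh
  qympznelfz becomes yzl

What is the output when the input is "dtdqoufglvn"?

The rule is to delete the last 2 characters, then keep one character in every 3, starting at position 2 (positions 2nd, 5th, 8th, ...).
"dtdqoufglvn" → "tog".

tog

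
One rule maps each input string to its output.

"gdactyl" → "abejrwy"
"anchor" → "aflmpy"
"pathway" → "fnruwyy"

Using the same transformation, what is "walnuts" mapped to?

Rule — shift every letter 2 places backward in the alphabet (wrapping around), then sort the characters into alphabetical order.
On "walnuts": the first step gives "uyjlsrq", and the second then gives "jlqrsuy".
(Check on "pathway": → "nyrfuyw" → "fnruwyy" ✓)

jlqrsuy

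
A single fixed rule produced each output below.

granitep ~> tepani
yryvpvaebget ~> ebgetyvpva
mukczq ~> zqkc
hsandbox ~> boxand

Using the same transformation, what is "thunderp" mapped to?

erpund

Rule — delete the first 2 characters, then swap the front and back halves of the string.
Working it through for "thunderp": intermediate "underp", final "erpund".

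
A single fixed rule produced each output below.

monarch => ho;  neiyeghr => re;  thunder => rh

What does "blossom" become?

ml

Each output is the input with this applied: swap the first and last characters, then keep only the first 2 characters.
"blossom" → "mlossob" → "ml".
(Check on "thunder": → "rhundet" → "rh" ✓)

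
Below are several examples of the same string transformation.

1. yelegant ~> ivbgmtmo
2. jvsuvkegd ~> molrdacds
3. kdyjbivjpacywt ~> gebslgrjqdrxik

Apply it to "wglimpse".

Rule — move the last 3 characters to the front (rotate right by 3), then shift every letter 8 places forward in the alphabet (wrapping around).
Applying both steps to "wglimpse": "psewglim", then "xameotqu".

xameotqu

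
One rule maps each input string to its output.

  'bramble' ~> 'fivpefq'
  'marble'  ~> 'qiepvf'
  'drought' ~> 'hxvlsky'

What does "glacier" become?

kvpiemg

The rule is to take characters alternately from the front and the back (1st, last, 2nd, 2nd-last, ...), then shift every letter 4 places forward in the alphabet (wrapping around).
Doing the same to "glacier": "kvpiemg".
(Check on "marble": → "mealrb" → "qiepvf" ✓)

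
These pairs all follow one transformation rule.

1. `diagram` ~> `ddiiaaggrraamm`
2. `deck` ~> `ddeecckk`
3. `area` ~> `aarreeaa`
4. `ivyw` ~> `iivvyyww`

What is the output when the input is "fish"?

The transformation: double every character.
So "fish" becomes "ffiisshh".

ffiisshh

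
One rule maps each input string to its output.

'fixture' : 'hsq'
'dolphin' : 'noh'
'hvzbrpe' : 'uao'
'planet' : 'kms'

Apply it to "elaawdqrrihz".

kzcqhy

The rule is to keep every other character starting from the second (positions 2nd, 4th, 6th, ...), then shift every letter 1 place backward in the alphabet (wrapping around).
Working it through for "elaawdqrrihz": intermediate "ladriz", final "kzcqhy".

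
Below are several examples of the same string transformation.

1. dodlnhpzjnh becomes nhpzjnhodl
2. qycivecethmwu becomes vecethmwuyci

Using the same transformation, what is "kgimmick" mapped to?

In each case the input is transformed by: delete the first character, then move the first 3 characters to the end (rotate left by 3).
"kgimmick" → "gimmick" → "mickgim".

mickgim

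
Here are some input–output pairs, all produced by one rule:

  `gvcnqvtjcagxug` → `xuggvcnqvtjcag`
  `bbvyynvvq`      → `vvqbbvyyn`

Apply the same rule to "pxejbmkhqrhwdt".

The rule is to move the last 3 characters to the front (rotate right by 3).
Doing the same to "pxejbmkhqrhwdt": "wdtpxejbmkhqrh".

wdtpxejbmkhqrh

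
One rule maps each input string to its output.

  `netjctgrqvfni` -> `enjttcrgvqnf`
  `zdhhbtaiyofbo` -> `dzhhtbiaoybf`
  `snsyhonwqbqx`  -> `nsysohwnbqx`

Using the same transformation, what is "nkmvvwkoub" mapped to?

The transformation: swap each adjacent pair of characters (1↔2, 3↔4, ...), then delete the last character.
"nkmvvwkoub" → "knvmwvokbu" → "knvmwvokb".

knvmwvokb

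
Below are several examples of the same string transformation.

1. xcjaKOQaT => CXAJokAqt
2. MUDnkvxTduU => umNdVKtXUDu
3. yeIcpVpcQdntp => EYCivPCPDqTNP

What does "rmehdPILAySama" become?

What's happening: swap each adjacent pair of characters (1↔2, 3↔4, ...), then flip the case of every letter.
Working it through for "rmehdPILAySama": intermediate "mrhePdLIyAaSam", final "MRHEpDliYaAsAM".

MRHEpDliYaAsAM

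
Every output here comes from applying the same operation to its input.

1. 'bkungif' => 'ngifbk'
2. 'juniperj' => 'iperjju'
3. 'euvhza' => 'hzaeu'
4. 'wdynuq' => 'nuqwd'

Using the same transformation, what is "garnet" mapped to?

The pattern: move the first 3 characters to the end (rotate left by 3), then delete the last character.
So "garnet" becomes "netga".

netga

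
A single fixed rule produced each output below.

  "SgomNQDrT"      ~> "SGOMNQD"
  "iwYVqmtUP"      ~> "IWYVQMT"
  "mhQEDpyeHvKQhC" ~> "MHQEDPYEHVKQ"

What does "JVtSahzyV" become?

In each case the input is transformed by: delete the last 2 characters, then convert every letter to uppercase.
For "JVtSahzyV", step one produces "JVtSahz"; step two turns that into "JVTSAHZ".

JVTSAHZ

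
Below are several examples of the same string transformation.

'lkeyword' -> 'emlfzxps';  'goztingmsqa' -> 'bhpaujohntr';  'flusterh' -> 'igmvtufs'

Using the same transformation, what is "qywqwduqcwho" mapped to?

przxrxevrdxi

Rule — move the last character to the front, then shift every letter 1 place forward in the alphabet (wrapping around).
On "qywqwduqcwho" that produces "przxrxevrdxi".
(Check on "goztingmsqa": → "agoztingmsq" → "bhpaujohntr" ✓)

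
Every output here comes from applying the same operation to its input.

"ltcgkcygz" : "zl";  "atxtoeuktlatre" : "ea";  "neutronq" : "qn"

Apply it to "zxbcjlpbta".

Looking at the pairs, the operation is to move the first character to the end, then keep only the last 2 characters.
On "zxbcjlpbta" that produces "az".
(Check on "neutronq": → "eutronqn" → "qn" ✓)

az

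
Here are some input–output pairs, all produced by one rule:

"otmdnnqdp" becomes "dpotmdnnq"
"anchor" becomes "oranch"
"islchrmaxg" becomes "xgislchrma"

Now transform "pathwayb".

ybpathwa

In each case the input is transformed by: move the last 2 characters to the front (rotate right by 2).
On "pathwayb" that produces "ybpathwa".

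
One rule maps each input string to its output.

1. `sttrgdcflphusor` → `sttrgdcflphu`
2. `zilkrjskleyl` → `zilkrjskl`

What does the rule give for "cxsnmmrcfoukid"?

The pattern: delete the last 3 characters.
Doing the same to "cxsnmmrcfoukid": "cxsnmmrcfou".

cxsnmmrcfou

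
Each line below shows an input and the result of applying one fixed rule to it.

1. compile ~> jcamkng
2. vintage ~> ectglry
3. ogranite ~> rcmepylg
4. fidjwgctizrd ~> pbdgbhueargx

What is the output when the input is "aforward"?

What's happening: move the last 2 characters to the front (rotate right by 2), then shift every letter 2 places backward in the alphabet (wrapping around).
"aforward" → "rdaforwa" → "pbydmpuy".
(Check on "fidjwgctizrd": → "rdfidjwgctiz" → "pbdgbhueargx" ✓)

pbydmpuy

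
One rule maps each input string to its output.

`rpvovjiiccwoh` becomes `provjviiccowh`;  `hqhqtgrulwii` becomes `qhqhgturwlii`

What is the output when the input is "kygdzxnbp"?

The rule is to swap each adjacent pair of characters (1↔2, 3↔4, ...).
"kygdzxnbp" → "ykdgxzbnp".

ykdgxzbnp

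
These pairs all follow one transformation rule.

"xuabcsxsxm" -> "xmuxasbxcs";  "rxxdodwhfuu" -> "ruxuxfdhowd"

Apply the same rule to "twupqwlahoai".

Looking at the pairs, the operation is to take characters alternately from the front and the back (1st, last, 2nd, 2nd-last, ...).
Doing the same to "twupqwlahoai": "tiwauophqawl".

tiwauophqawl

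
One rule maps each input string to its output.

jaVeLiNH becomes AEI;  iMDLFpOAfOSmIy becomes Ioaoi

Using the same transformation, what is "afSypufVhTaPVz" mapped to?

The pattern: flip the case of every letter, then keep only the vowels.
"afSypufVhTaPVz" → "AFsYPUFvHtApvZ" → "AUA".

AUA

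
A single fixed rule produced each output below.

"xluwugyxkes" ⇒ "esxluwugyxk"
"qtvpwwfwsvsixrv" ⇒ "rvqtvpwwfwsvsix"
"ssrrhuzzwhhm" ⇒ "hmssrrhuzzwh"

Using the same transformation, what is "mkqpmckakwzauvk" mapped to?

In each case the input is transformed by: move the last 2 characters to the front (rotate right by 2).
Applying that to "mkqpmckakwzauvk" gives "vkmkqpmckakwzau".

vkmkqpmckakwzau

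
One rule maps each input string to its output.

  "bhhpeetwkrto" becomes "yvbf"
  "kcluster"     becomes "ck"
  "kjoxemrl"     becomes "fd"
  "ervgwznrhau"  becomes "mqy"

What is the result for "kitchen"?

In each case the input is transformed by: shift every letter 9 places backward in the alphabet (wrapping around), then keep one character in every 3, starting at position 3 (positions 3rd, 6th, 9th, ...).
"kitchen" → "bzktyve" → "kv".
(Check on "kjoxemrl": → "bafovdic" → "fd" ✓)

kv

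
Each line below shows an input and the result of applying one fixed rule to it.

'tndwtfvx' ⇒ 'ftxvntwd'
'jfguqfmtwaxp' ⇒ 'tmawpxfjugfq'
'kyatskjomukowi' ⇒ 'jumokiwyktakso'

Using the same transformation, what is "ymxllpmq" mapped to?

plqmmylx

The rule is to swap each adjacent pair of characters (1↔2, 3↔4, ...), then swap the front and back halves of the string.
Starting from "ymxllpmq": after the first operation, "mylxplqm"; after the second, "plqmmylx".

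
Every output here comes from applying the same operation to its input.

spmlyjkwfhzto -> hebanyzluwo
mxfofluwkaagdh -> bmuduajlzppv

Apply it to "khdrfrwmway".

zwsguglbl

The transformation: shift every letter 11 places backward in the alphabet (wrapping around), then delete the last 2 characters.
For "khdrfrwmway", step one produces "zwsguglblpn"; step two turns that into "zwsguglbl".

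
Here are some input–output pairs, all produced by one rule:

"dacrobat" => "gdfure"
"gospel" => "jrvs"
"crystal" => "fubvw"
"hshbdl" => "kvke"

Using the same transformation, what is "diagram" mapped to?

The transformation: delete the last 2 characters, then shift every letter 3 places forward in the alphabet (wrapping around).
"diagram" → "diagr" → "gldju".
(Check on "crystal": → "cryst" → "fubvw" ✓)

gldju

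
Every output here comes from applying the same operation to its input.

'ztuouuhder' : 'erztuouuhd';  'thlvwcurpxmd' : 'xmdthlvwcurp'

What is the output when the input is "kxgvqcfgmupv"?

In each case the input is transformed by: move the first 3 characters to the end (rotate left by 3), then swap the front and back halves of the string.
On "kxgvqcfgmupv": the first step gives "vqcfgmupvkxg", and the second then gives "upvkxgvqcfgm".

upvkxgvqcfgm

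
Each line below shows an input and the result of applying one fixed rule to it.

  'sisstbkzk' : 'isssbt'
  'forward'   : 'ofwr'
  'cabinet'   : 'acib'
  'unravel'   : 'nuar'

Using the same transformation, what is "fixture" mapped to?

iftx

The pattern: delete the last 3 characters, then swap each adjacent pair of characters (1↔2, 3↔4, ...).
Working it through for "fixture": intermediate "fixt", final "iftx".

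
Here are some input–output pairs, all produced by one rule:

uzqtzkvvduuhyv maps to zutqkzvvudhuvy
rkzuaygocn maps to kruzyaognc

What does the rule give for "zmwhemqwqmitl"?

Each output is the input with this applied: swap each adjacent pair of characters (1↔2, 3↔4, ...).
For "zmwhemqwqmitl" the result is "mzhwmewqmqtil".

mzhwmewqmqtil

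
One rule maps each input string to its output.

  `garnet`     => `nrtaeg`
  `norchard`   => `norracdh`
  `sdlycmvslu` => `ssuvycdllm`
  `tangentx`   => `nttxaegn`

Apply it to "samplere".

mprsaeel

Looking at the pairs, the operation is to sort the characters into alphabetical order, then swap the front and back halves of the string.
Working it through for "samplere": intermediate "aeelmprs", final "mprsaeel".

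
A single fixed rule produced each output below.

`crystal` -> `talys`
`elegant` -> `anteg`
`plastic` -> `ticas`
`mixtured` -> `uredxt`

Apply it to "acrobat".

Each output is the input with this applied: delete the first 2 characters, then move the first 2 characters to the end (rotate left by 2).
Applying that to "acrobat" gives "batro".
(Check on "plastic": → "astic" → "ticas" ✓)

batro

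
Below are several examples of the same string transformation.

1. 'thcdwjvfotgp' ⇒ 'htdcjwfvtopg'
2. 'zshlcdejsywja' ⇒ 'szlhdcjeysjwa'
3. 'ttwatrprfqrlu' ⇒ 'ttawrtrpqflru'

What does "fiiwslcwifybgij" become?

What's happening: swap each adjacent pair of characters (1↔2, 3↔4, ...).
Doing the same to "fiiwslcwifybgij": "ifwilswcfibyigj".

ifwilswcfibyigj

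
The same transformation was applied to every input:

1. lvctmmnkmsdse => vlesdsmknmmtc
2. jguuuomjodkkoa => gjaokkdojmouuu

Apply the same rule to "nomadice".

onecidam

The rule is to reverse the string, then move the last 2 characters to the front (rotate right by 2).
Working it through for "nomadice": intermediate "ecidamon", final "onecidam".
(Check on "lvctmmnkmsdse": → "esdsmknmmtcvl" → "vlesdsmknmmtc" ✓)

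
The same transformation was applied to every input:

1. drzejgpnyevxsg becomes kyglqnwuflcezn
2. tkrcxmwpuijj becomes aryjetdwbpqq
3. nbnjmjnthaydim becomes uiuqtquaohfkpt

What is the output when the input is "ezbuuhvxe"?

The pattern: shift every letter 7 places forward in the alphabet (wrapping around).
Doing the same to "ezbuuhvxe": "lgibbocel".

lgibbocel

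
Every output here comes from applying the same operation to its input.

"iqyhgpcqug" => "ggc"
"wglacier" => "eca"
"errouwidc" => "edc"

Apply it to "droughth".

In each case the input is transformed by: sort the characters into reverse alphabetical order, then keep only the last 3 characters.
"droughth" → "hgd".

hgd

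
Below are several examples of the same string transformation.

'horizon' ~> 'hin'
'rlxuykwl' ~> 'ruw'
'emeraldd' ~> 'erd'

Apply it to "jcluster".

The transformation: keep one character in every 3, starting at position 1 (positions 1st, 4th, 7th, ...).
Doing the same to "jcluster": "jue".

jue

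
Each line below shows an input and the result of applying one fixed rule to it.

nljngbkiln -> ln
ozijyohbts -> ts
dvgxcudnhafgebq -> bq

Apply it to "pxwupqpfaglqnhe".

he

The rule is to keep only the last 2 characters.
"pxwupqpfaglqnhe" → "he".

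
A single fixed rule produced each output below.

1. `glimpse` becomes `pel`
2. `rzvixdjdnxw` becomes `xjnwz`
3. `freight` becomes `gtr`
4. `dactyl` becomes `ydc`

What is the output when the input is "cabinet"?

nta

Each output is the input with this applied: move the first 3 characters to the end (rotate left by 3), then keep every other character starting from the second (positions 2nd, 4th, 6th, ...).
For "cabinet", step one produces "inetcab"; step two turns that into "nta".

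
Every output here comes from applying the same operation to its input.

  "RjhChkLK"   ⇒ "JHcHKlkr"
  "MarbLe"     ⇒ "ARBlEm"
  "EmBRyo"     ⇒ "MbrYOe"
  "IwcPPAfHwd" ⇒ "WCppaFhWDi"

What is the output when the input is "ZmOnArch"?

MoNaRCHz

Rule — flip the case of every letter, then move the first character to the end.
Working it through for "ZmOnArch": intermediate "zMoNaRCH", final "MoNaRCHz".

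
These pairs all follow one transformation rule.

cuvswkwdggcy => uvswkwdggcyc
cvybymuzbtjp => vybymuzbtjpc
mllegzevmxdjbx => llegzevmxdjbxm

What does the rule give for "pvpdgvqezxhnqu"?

In each case the input is transformed by: move the first character to the end.
"pvpdgvqezxhnqu" → "vpdgvqezxhnqup".

vpdgvqezxhnqup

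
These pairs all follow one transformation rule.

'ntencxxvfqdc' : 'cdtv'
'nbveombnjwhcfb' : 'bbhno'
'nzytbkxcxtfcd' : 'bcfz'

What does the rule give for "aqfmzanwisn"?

nqwz

The rule is to keep one character in every 3, starting at position 2 (positions 2nd, 5th, 8th, ...), then sort the characters into alphabetical order.
Starting from "aqfmzanwisn": after the first operation, "qzwn"; after the second, "nqwz".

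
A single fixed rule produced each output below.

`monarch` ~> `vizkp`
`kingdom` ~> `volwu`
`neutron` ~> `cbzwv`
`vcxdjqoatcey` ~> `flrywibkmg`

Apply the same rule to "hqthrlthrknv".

bpztbpzsvd

In each case the input is transformed by: shift every letter 8 places forward in the alphabet (wrapping around), then delete the first 2 characters.
Doing the same to "hqthrlthrknv": "bpztbpzsvd".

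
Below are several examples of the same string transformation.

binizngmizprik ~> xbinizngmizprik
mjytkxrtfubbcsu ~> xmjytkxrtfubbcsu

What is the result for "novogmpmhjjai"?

In each case the input is transformed by: prepend "x".
Doing the same to "novogmpmhjjai": "xnovogmpmhjjai".

xnovogmpmhjjai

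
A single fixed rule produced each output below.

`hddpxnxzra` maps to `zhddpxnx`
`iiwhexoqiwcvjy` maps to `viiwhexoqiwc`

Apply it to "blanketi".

Looking at the pairs, the operation is to delete the last 2 characters, then move the last character to the front.
On "blanketi" that produces "eblank".
(Check on "hddpxnxzra": → "hddpxnxz" → "zhddpxnx" ✓)

eblank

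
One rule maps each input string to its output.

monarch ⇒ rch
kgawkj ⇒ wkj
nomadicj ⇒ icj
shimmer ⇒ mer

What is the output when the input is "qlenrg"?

What's happening: keep only the last 3 characters.
So "qlenrg" becomes "nrg".

nrg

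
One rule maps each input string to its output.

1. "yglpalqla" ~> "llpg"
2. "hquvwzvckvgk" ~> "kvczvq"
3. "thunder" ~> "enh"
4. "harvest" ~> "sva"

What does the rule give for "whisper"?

esh

The pattern: keep every other character starting from the second (positions 2nd, 4th, 6th, ...), then reverse the string.
For "whisper", step one produces "hse"; step two turns that into "esh".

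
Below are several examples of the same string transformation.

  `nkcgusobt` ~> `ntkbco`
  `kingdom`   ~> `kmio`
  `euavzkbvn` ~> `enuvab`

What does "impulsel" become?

The rule is to take characters alternately from the front and the back (1st, last, 2nd, 2nd-last, ...), then delete the last 3 characters.
Applying both steps to "impulsel": "ilmepsul", then "ilmep".

ilmep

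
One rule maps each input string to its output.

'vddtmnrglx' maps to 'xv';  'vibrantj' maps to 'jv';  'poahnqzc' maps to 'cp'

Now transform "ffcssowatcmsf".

ff

The rule is to move the first character to the end, then keep only the last 2 characters.
So "ffcssowatcmsf" becomes "ff".
(Check on "vddtmnrglx": → "ddtmnrglxv" → "xv" ✓)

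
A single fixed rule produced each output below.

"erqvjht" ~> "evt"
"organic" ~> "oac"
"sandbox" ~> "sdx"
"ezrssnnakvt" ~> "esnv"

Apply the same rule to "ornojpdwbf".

oodf

Looking at the pairs, the operation is to keep one character in every 3, starting at position 1 (positions 1st, 4th, 7th, ...).
For "ornojpdwbf" the result is "oodf".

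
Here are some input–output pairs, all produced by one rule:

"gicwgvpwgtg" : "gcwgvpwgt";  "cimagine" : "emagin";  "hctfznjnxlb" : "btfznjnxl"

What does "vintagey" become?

yntage

What's happening: delete the first 2 characters, then move the last character to the front.
On "vintagey" that produces "yntage".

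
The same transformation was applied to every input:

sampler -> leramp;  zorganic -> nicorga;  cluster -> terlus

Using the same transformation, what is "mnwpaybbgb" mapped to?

The pattern: delete the first character, then move the last 3 characters to the front (rotate right by 3).
"mnwpaybbgb" → "nwpaybbgb" → "bgbnwpayb".

bgbnwpayb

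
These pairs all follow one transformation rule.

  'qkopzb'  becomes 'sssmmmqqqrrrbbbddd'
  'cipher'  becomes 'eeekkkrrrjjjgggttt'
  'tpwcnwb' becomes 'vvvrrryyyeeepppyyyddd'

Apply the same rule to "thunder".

Rule — repeat every character 3 times, then shift every letter 2 places forward in the alphabet (wrapping around).
Working it through for "thunder": intermediate "ttthhhuuunnndddeeerrr", final "vvvjjjwwwpppfffgggttt".

vvvjjjwwwpppfffgggttt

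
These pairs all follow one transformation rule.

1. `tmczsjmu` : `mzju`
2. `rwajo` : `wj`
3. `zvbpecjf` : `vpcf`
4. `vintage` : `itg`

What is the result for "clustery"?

The rule is to keep every other character starting from the second (positions 2nd, 4th, 6th, ...).
Applying that to "clustery" gives "lsey".

lsey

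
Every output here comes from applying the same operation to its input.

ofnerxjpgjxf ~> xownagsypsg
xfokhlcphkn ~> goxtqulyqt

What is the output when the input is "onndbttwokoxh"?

xwwmkccfxtxg

In each case the input is transformed by: shift every letter 9 places forward in the alphabet (wrapping around), then delete the last character.
Applying both steps to "onndbttwokoxh": "xwwmkccfxtxgq", then "xwwmkccfxtxg".
(Check on "xfokhlcphkn": → "goxtqulyqtw" → "goxtqulyqt" ✓)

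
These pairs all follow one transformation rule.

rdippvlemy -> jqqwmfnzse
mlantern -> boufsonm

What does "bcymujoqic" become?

znvkprjdcd

In each case the input is transformed by: shift every letter 1 place forward in the alphabet (wrapping around), then move the first 2 characters to the end (rotate left by 2).
Starting from "bcymujoqic": after the first operation, "cdznvkprjd"; after the second, "znvkprjdcd".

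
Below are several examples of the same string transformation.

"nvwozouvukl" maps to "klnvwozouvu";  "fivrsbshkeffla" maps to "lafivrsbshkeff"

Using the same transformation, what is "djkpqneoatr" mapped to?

trdjkpqneoa

Rule — move the last 2 characters to the front (rotate right by 2).
So "djkpqneoatr" becomes "trdjkpqneoa".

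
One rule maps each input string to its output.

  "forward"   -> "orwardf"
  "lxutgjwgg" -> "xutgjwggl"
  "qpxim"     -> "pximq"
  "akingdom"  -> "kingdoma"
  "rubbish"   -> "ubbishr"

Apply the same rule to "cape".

In each case the input is transformed by: move the first character to the end.
So "cape" becomes "apec".

apec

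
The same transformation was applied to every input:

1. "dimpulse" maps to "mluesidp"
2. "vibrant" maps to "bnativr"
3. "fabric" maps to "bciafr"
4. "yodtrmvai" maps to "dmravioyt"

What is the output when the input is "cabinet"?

The transformation: swap each adjacent pair of characters (1↔2, 3↔4, ...), then move the first 3 characters to the end (rotate left by 3).
"cabinet" → "acibent" → "bentaci".

bentaci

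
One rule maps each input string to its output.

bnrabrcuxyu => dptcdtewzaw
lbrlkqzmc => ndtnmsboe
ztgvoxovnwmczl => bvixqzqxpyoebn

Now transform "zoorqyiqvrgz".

The rule is to shift every letter 2 places forward in the alphabet (wrapping around).
So "zoorqyiqvrgz" becomes "bqqtsaksxtib".

bqqtsaksxtib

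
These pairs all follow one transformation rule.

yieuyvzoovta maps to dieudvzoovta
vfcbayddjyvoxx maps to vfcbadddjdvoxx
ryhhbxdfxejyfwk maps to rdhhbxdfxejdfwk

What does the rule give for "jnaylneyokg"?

jnadlnedokg

The transformation: replace every "y" with "d".
Doing the same to "jnaylneyokg": "jnadlnedokg".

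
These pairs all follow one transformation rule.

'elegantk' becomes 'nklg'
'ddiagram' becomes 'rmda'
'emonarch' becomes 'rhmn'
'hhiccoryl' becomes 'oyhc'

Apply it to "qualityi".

tiul

The pattern: keep every other character starting from the second (positions 2nd, 4th, 6th, ...), then swap the front and back halves of the string.
Applying that to "qualityi" gives "tiul".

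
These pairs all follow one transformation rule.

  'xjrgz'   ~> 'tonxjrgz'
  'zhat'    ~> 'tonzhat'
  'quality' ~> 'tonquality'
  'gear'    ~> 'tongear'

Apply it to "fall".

tonfall

Looking at the pairs, the operation is to prepend "ton".
On "fall" that produces "tonfall".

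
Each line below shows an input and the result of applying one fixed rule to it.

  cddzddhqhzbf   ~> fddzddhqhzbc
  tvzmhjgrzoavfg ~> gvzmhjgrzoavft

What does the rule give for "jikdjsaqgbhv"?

vikdjsaqgbhj

The pattern: swap the first and last characters.
"jikdjsaqgbhv" → "vikdjsaqgbhj".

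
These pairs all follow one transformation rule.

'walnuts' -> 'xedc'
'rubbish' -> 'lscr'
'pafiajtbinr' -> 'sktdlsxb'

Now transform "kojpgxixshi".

zqhshcrs

Rule — delete the first 3 characters, then shift every letter 10 places forward in the alphabet (wrapping around).
Working it through for "kojpgxixshi": intermediate "pgxixshi", final "zqhshcrs".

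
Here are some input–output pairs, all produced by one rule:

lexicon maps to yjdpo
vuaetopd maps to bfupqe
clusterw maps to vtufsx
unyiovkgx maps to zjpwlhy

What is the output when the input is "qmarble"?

Each output is the input with this applied: delete the first 2 characters, then shift every letter 1 place forward in the alphabet (wrapping around).
Starting from "qmarble": after the first operation, "arble"; after the second, "bscmf".
(Check on "lexicon": → "xicon" → "yjdpo" ✓)

bscmf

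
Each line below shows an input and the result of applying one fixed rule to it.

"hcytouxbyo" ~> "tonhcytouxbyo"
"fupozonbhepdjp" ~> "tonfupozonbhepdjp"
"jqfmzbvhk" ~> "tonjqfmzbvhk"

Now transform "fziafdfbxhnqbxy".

tonfziafdfbxhnqbxy

The rule is to prepend "ton".
On "fziafdfbxhnqbxy" that produces "tonfziafdfbxhnqbxy".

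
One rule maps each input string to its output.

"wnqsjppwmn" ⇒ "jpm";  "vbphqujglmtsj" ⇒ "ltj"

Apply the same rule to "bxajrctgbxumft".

buf

Looking at the pairs, the operation is to keep every other character starting from the first (positions 1st, 3rd, 5th, ...), then keep only the last 3 characters.
On "bxajrctgbxumft" that produces "buf".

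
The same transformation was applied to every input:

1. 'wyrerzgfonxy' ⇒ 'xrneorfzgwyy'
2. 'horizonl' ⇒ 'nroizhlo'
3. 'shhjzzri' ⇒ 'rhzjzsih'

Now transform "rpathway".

What's happening: take characters alternately from the front and the back (1st, last, 2nd, 2nd-last, ...), then move the first 3 characters to the end (rotate left by 3).
"rpathway" → "rypaawth" → "aawthryp".

aawthryp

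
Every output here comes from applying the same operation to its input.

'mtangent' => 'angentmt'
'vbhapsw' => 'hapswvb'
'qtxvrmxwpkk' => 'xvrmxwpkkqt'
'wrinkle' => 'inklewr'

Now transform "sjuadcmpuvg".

uadcmpuvgsj

Rule — move the first 2 characters to the end (rotate left by 2).
For "sjuadcmpuvg" the result is "uadcmpuvgsj".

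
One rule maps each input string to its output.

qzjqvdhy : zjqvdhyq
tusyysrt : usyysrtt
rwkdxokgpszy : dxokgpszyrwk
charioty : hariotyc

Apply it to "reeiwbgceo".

Rule — swap the front and back halves of the string, then move the last 3 characters to the front (rotate right by 3).
For "reeiwbgceo", step one produces "bgceoreeiw"; step two turns that into "eiwbgceore".

eiwbgceore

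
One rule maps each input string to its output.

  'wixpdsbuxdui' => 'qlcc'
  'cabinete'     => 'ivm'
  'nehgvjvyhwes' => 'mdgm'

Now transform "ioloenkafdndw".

wmiv

The rule is to shift every letter 8 places forward in the alphabet (wrapping around), then keep one character in every 3, starting at position 2 (positions 2nd, 5th, 8th, ...).
"ioloenkafdndw" → "qwtwmvsinlvle" → "wmiv".
(Check on "wixpdsbuxdui": → "eqfxlajcflcq" → "qlcc" ✓)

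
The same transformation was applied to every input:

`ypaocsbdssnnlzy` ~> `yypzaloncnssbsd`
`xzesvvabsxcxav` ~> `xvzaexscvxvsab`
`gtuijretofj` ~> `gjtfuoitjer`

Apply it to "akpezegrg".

What's happening: take characters alternately from the front and the back (1st, last, 2nd, 2nd-last, ...).
"akpezegrg" → "agkrpgeez".

agkrpgeez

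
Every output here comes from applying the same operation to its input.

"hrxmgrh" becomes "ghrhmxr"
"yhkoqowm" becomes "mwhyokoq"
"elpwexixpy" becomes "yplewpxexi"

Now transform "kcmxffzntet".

ttckxmffnze

What's happening: swap each adjacent pair of characters (1↔2, 3↔4, ...), then move the last 2 characters to the front (rotate right by 2).
For "kcmxffzntet" the result is "ttckxmffnze".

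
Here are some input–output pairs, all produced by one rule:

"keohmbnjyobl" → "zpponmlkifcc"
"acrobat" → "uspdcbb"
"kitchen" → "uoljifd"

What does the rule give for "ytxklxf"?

zyyumlg

The transformation: sort the characters into reverse alphabetical order, then shift every letter 1 place forward in the alphabet (wrapping around).
Working it through for "ytxklxf": intermediate "yxxtlkf", final "zyyumlg".
(Check on "acrobat": → "trocbaa" → "uspdcbb" ✓)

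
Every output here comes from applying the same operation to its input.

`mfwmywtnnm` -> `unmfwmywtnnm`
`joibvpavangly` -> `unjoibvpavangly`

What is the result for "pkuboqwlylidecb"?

The rule is to prepend "un".
On "pkuboqwlylidecb" that produces "unpkuboqwlylidecb".

unpkuboqwlylidecb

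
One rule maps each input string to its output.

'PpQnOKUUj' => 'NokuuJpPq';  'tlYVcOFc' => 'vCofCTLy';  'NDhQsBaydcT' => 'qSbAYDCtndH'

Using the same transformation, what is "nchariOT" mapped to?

ARIotNCH

The rule is to flip the case of every letter, then move the first 3 characters to the end (rotate left by 3).
Working it through for "nchariOT": intermediate "NCHARIot", final "ARIotNCH".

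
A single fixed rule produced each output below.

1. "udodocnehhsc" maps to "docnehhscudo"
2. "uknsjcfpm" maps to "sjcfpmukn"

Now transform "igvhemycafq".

What's happening: move the first 3 characters to the end (rotate left by 3).
Applying that to "igvhemycafq" gives "hemycafqigv".

hemycafqigv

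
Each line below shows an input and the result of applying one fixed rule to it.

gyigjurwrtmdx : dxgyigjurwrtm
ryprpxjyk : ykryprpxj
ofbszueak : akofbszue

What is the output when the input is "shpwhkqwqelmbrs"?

rsshpwhkqwqelmb

The rule is to move the last 2 characters to the front (rotate right by 2).
For "shpwhkqwqelmbrs" the result is "rsshpwhkqwqelmb".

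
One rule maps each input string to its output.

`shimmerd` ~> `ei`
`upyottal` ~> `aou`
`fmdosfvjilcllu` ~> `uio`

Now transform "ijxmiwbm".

The transformation: reverse the string, then keep only the vowels.
On "ijxmiwbm": the first step gives "mbwimxji", and the second then gives "ii".

ii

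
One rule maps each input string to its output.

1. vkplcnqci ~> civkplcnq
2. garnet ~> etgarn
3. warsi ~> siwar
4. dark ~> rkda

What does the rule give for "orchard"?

rdorcha

What's happening: move the last 2 characters to the front (rotate right by 2).
On "orchard" that produces "rdorcha".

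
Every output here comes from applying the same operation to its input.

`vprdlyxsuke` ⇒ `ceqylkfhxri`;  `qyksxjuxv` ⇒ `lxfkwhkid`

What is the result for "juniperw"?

havcrejw

The transformation: move the first character to the end, then shift every letter 13 places forward in the alphabet (wrapping around) — i.e. ROT13.
For "juniperw" the result is "havcrejw".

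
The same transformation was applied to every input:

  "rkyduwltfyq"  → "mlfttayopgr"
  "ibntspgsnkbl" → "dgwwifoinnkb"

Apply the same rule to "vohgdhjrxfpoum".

Rule — take characters alternately from the front and the back (1st, last, 2nd, 2nd-last, ...), then shift every letter 5 places backward in the alphabet (wrapping around).
On "vohgdhjrxfpoum": the first step gives "vmouhogpdfhxjr", and the second then gives "qhjpcjbkyacsem".
(Check on "rkyduwltfyq": → "rqkyyfdtulw" → "mlfttayopgr" ✓)

qhjpcjbkyacsem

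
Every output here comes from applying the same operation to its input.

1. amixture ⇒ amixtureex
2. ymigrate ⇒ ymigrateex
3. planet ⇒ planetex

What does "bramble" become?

Rule — append "ex".
Applying that to "bramble" gives "brambleex".

brambleex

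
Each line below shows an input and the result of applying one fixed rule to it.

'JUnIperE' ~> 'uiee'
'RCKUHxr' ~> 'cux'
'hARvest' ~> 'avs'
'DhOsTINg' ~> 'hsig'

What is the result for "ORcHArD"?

rhr

In each case the input is transformed by: keep every other character starting from the second (positions 2nd, 4th, 6th, ...), then convert every letter to lowercase.
"ORcHArD" → "RHr" → "rhr".
(Check on "DhOsTINg": → "hsIg" → "hsig" ✓)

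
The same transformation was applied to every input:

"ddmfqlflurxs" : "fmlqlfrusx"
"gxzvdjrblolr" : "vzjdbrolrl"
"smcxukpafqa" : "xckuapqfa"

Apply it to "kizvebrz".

The pattern: delete the first 2 characters, then swap each adjacent pair of characters (1↔2, 3↔4, ...).
So "kizvebrz" becomes "vzbezr".

vzbezr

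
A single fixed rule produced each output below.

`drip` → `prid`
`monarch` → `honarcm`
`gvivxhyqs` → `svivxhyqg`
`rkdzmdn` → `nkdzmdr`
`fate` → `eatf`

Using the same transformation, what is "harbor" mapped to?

rarboh

Rule — swap the first and last characters.
For "harbor" the result is "rarboh".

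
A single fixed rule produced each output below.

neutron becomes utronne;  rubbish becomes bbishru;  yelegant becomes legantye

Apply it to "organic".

Each output is the input with this applied: move the first 2 characters to the end (rotate left by 2).
On "organic" that produces "ganicor".

ganicor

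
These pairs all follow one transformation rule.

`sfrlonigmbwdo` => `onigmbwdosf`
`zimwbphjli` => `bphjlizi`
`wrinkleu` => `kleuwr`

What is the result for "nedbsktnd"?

Looking at the pairs, the operation is to move the first 2 characters to the end (rotate left by 2), then delete the first 2 characters.
Working it through for "nedbsktnd": intermediate "dbsktndne", final "sktndne".
(Check on "sfrlonigmbwdo": → "rlonigmbwdosf" → "onigmbwdosf" ✓)

sktndne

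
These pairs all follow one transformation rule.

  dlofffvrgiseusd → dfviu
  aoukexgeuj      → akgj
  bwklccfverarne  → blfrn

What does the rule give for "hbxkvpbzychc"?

Each output is the input with this applied: keep one character in every 3, starting at position 1 (positions 1st, 4th, 7th, ...).
On "hbxkvpbzychc" that produces "hkbc".

hkbc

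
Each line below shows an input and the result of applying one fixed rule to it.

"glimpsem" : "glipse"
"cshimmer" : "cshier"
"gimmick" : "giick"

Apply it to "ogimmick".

ogiick

The rule is to remove every "m".
For "ogimmick" the result is "ogiick".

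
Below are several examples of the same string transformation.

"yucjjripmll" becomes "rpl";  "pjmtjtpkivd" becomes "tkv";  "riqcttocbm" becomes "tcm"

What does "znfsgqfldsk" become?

qls

Looking at the pairs, the operation is to keep every other character starting from the second (positions 2nd, 4th, 6th, ...), then keep only the last 3 characters.
On "znfsgqfldsk": the first step gives "nsqls", and the second then gives "qls".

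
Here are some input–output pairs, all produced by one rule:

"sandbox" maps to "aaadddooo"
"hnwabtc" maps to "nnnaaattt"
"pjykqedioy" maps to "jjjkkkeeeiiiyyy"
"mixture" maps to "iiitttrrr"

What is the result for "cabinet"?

aaaiiieee

What's happening: keep every other character starting from the second (positions 2nd, 4th, 6th, ...), then repeat every character 3 times.
For "cabinet", step one produces "aie"; step two turns that into "aaaiiieee".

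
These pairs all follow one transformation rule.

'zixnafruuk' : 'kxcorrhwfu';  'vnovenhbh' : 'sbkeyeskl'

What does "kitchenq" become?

zebknhfq

Looking at the pairs, the operation is to move the first 3 characters to the end (rotate left by 3), then shift every letter 3 places backward in the alphabet (wrapping around).
Starting from "kitchenq": after the first operation, "chenqkit"; after the second, "zebknhfq".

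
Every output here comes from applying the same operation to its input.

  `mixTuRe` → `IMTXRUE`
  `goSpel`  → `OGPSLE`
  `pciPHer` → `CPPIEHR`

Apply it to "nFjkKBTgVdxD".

FNKJBKGTDVDX

Each output is the input with this applied: swap each adjacent pair of characters (1↔2, 3↔4, ...), then convert every letter to uppercase.
On "nFjkKBTgVdxD": the first step gives "FnkjBKgTdVDx", and the second then gives "FNKJBKGTDVDX".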